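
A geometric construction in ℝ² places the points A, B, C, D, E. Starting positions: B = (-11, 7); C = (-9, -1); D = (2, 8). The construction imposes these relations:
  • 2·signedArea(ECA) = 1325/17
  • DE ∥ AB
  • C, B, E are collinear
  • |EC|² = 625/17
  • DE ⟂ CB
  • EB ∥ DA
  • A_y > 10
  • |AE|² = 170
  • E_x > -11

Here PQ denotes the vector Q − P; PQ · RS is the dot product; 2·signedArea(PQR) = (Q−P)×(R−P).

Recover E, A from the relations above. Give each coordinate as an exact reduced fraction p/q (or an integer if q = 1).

1. E_x = -178/17  [C, B, E are collinear ∩ DE ⟂ CB]
2. E_y = 83/17  [C, B, E are collinear ∩ DE ⟂ CB]
   → E = (-178/17, 83/17)
3. A_x = 25/17  [DE ∥ AB ∩ EB ∥ DA]
4. A_y = 172/17  [DE ∥ AB ∩ EB ∥ DA]
   → A = (25/17, 172/17)

A = (25/17, 172/17)
E = (-178/17, 83/17)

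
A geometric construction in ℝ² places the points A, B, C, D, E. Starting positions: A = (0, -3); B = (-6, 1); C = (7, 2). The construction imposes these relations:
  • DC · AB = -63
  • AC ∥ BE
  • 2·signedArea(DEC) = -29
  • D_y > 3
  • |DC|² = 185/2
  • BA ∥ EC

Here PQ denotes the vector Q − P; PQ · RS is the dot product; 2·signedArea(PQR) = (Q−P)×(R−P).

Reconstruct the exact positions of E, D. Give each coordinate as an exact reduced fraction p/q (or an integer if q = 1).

D = (-5/2, 7/2)
E = (1, 6)

1. E_x = 1  [BA ∥ EC ∩ AC ∥ BE]
2. E_y = 6  [BA ∥ EC ∩ AC ∥ BE]
   → E = (1, 6)
3. D_x = -5/2  [DC · AB = -63 ∩ 2·signedArea(DEC) = -29]
4. D_y = 7/2  [DC · AB = -63 ∩ 2·signedArea(DEC) = -29]
   → D = (-5/2, 7/2)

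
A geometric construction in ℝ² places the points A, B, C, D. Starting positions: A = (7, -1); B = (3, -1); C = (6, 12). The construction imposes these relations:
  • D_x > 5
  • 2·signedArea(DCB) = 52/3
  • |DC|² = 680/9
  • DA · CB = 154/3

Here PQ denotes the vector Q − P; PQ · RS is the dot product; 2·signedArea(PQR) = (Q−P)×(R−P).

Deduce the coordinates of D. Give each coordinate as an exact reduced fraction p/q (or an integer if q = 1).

1. D_x = 16/3  [DA · CB = 154/3 ∩ 2·signedArea(DCB) = 52/3]
2. D_y = 10/3  [DA · CB = 154/3 ∩ 2·signedArea(DCB) = 52/3]
   → D = (16/3, 10/3)

D = (16/3, 10/3)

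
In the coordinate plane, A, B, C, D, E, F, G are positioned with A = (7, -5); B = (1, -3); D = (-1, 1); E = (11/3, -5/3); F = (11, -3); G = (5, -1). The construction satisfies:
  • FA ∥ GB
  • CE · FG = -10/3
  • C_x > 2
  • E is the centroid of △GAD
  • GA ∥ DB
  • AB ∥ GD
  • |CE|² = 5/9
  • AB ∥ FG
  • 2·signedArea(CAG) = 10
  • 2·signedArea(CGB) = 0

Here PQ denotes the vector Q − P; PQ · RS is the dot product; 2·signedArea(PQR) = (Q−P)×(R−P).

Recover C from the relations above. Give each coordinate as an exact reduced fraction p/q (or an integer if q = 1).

C = (3, -2)

1. C_x = 3  [2·signedArea(CGB) = 0 ∩ CE · FG = -10/3]
2. C_y = -2  [2·signedArea(CGB) = 0 ∩ CE · FG = -10/3]
   → C = (3, -2)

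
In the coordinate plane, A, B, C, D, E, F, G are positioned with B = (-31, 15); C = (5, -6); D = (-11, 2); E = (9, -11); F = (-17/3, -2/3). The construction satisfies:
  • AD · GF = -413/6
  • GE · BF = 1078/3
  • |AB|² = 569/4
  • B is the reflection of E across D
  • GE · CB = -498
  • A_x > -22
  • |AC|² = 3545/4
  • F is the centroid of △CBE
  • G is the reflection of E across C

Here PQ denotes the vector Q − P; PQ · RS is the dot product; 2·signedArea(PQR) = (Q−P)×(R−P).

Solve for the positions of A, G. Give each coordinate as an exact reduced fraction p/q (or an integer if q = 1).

1. G_x = 1  [G is the reflection of E across C]
2. G_y = -1  [G is the reflection of E across C]
   → G = (1, -1)
3. A_x = -21  [line 20/3·x + -1/3·y + 857/6 = 0 ∩ |AC|² = 3545/4]
4. A_y = 17/2  [line 20/3·x + -1/3·y + 857/6 = 0 ∩ |AC|² = 3545/4]
   → A = (-21, 17/2)

A = (-21, 17/2)
G = (1, -1)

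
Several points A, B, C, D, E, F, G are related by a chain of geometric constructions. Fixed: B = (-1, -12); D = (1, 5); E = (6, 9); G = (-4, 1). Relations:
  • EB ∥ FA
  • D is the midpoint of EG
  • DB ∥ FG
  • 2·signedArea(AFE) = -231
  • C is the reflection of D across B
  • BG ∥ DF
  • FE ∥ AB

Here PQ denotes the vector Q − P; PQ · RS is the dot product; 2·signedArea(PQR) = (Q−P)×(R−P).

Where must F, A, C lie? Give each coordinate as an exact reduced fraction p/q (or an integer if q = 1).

1. F_x = -2  [DB ∥ FG ∩ BG ∥ DF]
2. F_y = 18  [DB ∥ FG ∩ BG ∥ DF]
   → F = (-2, 18)
3. A_x = -9  [FE ∥ AB ∩ EB ∥ FA]
4. A_y = -3  [FE ∥ AB ∩ EB ∥ FA]
   → A = (-9, -3)
5. C_x = -3  [C is the reflection of D across B]
6. C_y = -29  [C is the reflection of D across B]
   → C = (-3, -29)

A = (-9, -3)
C = (-3, -29)
F = (-2, 18)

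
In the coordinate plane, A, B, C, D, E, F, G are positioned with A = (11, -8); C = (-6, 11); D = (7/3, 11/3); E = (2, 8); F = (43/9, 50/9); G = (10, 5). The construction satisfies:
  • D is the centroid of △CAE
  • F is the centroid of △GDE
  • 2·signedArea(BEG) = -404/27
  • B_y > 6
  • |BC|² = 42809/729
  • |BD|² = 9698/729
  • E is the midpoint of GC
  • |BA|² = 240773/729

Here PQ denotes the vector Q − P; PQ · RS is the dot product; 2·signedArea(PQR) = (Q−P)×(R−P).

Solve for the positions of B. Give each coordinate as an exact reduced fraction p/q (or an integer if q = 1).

1. B_x = 10/27  [line 3·x + 8·y + -1486/27 = 0 ∩ |BD|² = 9698/729]
2. B_y = 182/27  [line 3·x + 8·y + -1486/27 = 0 ∩ |BD|² = 9698/729]
   → B = (10/27, 182/27)

B = (10/27, 182/27)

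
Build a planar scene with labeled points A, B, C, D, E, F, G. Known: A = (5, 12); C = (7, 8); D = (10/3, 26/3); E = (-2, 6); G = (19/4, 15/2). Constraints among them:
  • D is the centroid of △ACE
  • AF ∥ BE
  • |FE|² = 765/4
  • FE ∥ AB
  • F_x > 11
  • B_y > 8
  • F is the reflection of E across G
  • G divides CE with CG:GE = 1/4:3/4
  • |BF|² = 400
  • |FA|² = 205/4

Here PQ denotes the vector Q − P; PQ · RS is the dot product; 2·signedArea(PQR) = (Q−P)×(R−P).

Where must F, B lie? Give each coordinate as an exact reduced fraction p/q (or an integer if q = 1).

1. F_x = 23/2  [F is the reflection of E across G]
2. F_y = 9  [F is the reflection of E across G]
   → F = (23/2, 9)
3. B_x = -17/2  [AF ∥ BE ∩ FE ∥ AB]
4. B_y = 9  [AF ∥ BE ∩ FE ∥ AB]
   → B = (-17/2, 9)

B = (-17/2, 9)
F = (23/2, 9)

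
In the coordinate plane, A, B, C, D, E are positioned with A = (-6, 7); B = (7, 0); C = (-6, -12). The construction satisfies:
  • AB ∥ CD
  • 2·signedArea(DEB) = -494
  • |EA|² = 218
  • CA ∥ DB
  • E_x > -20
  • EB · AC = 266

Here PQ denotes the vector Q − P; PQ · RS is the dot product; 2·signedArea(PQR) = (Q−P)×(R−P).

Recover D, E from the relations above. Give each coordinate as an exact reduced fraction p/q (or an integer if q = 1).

D = (7, -19)
E = (-19, 14)

1. D_x = 7  [CA ∥ DB ∩ AB ∥ CD]
2. D_y = -19  [CA ∥ DB ∩ AB ∥ CD]
   → D = (7, -19)
3. E_x = -19  [EB · AC = 266 ∩ 2·signedArea(DEB) = -494]
4. E_y = 14  [EB · AC = 266 ∩ 2·signedArea(DEB) = -494]
   → E = (-19, 14)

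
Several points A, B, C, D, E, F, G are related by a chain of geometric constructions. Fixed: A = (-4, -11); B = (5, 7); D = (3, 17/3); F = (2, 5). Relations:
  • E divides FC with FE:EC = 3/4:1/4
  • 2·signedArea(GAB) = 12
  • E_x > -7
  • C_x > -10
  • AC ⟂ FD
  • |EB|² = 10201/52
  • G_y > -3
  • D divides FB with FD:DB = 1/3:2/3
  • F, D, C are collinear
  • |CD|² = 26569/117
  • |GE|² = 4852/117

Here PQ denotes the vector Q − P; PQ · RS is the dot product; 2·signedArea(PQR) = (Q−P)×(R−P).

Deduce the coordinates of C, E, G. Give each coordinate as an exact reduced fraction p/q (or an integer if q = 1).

1. C_x = -124/13  [F, D, C are collinear ∩ AC ⟂ FD]
2. C_y = -35/13  [F, D, C are collinear ∩ AC ⟂ FD]
   → C = (-124/13, -35/13)
3. E_x = -173/26  [E divides FC with FE:EC = 3/4:1/4]
4. E_y = -10/13  [E divides FC with FE:EC = 3/4:1/4]
   → E = (-173/26, -10/13)
5. G_x = -1/2  [line -18·x + 9·y + 15 = 0 ∩ |GE|² = 4852/117]
6. G_y = -8/3  [line -18·x + 9·y + 15 = 0 ∩ |GE|² = 4852/117]
   → G = (-1/2, -8/3)

C = (-124/13, -35/13)
E = (-173/26, -10/13)
G = (-1/2, -8/3)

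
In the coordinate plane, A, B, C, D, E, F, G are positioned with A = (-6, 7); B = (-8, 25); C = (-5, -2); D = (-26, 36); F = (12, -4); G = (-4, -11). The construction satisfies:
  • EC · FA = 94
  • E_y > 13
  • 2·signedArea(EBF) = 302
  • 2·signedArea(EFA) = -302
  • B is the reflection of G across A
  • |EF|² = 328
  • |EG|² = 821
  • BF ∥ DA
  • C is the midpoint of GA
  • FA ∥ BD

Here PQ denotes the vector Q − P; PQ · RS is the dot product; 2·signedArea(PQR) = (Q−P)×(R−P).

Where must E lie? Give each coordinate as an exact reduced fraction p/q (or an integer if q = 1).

E = (10, 14)

1. E_x = 10  [2·signedArea(EFA) = -302 ∩ EC · FA = 94]
2. E_y = 14  [2·signedArea(EFA) = -302 ∩ EC · FA = 94]
   → E = (10, 14)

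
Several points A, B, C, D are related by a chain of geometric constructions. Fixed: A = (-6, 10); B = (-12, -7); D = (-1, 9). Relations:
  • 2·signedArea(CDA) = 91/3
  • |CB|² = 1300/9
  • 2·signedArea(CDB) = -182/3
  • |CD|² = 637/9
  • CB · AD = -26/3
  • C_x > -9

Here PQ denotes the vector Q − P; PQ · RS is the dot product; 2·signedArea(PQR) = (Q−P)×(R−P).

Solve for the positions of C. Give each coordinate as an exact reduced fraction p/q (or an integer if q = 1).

1. C_x = -8  [CB · AD = -26/3 ∩ 2·signedArea(CDA) = 91/3]
2. C_y = 13/3  [CB · AD = -26/3 ∩ 2·signedArea(CDA) = 91/3]
   → C = (-8, 13/3)

C = (-8, 13/3)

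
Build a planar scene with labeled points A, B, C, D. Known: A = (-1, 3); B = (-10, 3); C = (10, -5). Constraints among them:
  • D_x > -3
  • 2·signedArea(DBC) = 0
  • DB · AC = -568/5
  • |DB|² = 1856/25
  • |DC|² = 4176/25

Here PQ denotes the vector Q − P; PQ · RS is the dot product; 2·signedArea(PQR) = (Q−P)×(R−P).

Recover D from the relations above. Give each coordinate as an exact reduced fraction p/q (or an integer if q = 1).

D = (-2, -1/5)

1. D_x = -2  [2·signedArea(DBC) = 0 ∩ DB · AC = -568/5]
2. D_y = -1/5  [2·signedArea(DBC) = 0 ∩ DB · AC = -568/5]
   → D = (-2, -1/5)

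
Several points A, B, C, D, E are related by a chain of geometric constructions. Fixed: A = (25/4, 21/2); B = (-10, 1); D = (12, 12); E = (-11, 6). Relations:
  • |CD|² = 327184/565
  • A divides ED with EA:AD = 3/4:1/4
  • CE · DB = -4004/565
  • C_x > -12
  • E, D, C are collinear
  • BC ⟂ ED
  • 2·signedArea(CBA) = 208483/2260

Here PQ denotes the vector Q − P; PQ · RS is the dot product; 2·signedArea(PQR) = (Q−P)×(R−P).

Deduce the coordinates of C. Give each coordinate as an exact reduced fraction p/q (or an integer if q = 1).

C = (-6376/565, 3348/565)

1. C_x = -6376/565  [E, D, C are collinear ∩ BC ⟂ ED]
2. C_y = 3348/565  [E, D, C are collinear ∩ BC ⟂ ED]
   → C = (-6376/565, 3348/565)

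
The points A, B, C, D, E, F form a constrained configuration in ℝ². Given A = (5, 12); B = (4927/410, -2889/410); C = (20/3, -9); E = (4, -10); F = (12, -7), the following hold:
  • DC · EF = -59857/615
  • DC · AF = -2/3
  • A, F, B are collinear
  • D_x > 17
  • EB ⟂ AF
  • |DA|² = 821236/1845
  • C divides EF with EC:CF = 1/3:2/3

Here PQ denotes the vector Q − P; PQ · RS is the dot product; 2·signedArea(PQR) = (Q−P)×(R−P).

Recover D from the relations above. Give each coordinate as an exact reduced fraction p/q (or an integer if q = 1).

1. D_x = 10681/615  [DC · EF = -59857/615 ∩ DC · AF = -2/3]
2. D_y = -1044/205  [DC · EF = -59857/615 ∩ DC · AF = -2/3]
   → D = (10681/615, -1044/205)

D = (10681/615, -1044/205)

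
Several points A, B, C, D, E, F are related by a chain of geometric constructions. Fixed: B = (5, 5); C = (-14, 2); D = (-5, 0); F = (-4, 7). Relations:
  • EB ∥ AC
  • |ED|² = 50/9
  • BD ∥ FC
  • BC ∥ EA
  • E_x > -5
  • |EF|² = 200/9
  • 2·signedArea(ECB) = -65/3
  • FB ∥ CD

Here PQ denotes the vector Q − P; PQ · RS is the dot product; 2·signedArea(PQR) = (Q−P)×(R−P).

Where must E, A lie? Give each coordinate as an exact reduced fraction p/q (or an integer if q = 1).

1. E_x = -14/3  [line -3·x + 19·y + -175/3 = 0 ∩ |ED|² = 50/9]
2. E_y = 7/3  [line -3·x + 19·y + -175/3 = 0 ∩ |ED|² = 50/9]
   → E = (-14/3, 7/3)
3. A_x = -71/3  [EB ∥ AC ∩ BC ∥ EA]
4. A_y = -2/3  [EB ∥ AC ∩ BC ∥ EA]
   → A = (-71/3, -2/3)

A = (-71/3, -2/3)
E = (-14/3, 7/3)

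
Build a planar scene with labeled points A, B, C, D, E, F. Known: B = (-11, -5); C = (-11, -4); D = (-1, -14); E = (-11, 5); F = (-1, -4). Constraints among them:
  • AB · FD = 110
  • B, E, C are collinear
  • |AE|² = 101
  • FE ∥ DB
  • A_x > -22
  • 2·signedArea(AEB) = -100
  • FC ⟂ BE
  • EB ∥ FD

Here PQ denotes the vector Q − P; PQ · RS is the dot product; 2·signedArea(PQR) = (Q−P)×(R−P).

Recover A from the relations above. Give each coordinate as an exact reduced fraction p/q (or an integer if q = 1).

A = (-21, 6)

1. A_x = -21  [AB · FD = 110 ∩ 2·signedArea(AEB) = -100]
2. A_y = 6  [AB · FD = 110 ∩ 2·signedArea(AEB) = -100]
   → A = (-21, 6)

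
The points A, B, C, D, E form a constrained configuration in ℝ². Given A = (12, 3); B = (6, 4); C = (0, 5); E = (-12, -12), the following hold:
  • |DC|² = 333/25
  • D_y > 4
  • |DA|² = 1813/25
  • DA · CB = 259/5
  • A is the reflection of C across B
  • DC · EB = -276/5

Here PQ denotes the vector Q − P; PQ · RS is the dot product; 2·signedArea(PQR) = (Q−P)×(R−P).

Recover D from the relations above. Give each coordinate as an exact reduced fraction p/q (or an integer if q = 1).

D = (18/5, 22/5)

1. D_x = 18/5  [DA · CB = 259/5 ∩ DC · EB = -276/5]
2. D_y = 22/5  [DA · CB = 259/5 ∩ DC · EB = -276/5]
   → D = (18/5, 22/5)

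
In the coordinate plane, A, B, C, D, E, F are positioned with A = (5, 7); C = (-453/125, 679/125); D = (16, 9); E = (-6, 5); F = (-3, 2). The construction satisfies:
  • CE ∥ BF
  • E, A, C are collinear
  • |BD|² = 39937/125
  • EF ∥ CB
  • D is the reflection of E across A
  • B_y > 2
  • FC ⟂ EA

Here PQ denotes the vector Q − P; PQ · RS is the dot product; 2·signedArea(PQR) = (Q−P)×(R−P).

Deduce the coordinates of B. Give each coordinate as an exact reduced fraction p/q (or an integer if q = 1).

B = (-78/125, 304/125)

1. B_x = -78/125  [CE ∥ BF ∩ EF ∥ CB]
2. B_y = 304/125  [CE ∥ BF ∩ EF ∥ CB]
   → B = (-78/125, 304/125)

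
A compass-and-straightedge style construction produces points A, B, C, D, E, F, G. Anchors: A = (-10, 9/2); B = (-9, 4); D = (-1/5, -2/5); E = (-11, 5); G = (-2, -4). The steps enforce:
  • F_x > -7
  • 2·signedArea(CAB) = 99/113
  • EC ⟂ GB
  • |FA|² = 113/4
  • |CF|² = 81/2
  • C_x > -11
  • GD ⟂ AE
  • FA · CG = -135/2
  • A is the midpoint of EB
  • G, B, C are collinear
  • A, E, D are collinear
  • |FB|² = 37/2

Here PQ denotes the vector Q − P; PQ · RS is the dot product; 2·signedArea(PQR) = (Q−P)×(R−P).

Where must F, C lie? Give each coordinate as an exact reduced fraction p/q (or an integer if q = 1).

1. C_x = -1171/113  [G, B, C are collinear ∩ EC ⟂ GB]
2. C_y = 628/113  [G, B, C are collinear ∩ EC ⟂ GB]
   → C = (-1171/113, 628/113)
3. F_x = -13/2  [line -945/113·x + 1080/113·y + -13365/226 = 0 ∩ |FA|² = 113/4]
4. F_y = 1/2  [line -945/113·x + 1080/113·y + -13365/226 = 0 ∩ |FA|² = 113/4]
   → F = (-13/2, 1/2)

C = (-1171/113, 628/113)
F = (-13/2, 1/2)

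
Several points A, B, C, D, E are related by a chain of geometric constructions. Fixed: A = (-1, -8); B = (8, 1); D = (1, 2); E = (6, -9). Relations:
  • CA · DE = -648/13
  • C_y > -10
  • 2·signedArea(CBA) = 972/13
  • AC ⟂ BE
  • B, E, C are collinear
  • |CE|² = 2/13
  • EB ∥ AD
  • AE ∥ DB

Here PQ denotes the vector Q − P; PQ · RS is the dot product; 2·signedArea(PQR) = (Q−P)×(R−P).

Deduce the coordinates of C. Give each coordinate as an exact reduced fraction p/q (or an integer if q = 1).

C = (77/13, -122/13)

1. C_x = 77/13  [B, E, C are collinear ∩ AC ⟂ BE]
2. C_y = -122/13  [B, E, C are collinear ∩ AC ⟂ BE]
   → C = (77/13, -122/13)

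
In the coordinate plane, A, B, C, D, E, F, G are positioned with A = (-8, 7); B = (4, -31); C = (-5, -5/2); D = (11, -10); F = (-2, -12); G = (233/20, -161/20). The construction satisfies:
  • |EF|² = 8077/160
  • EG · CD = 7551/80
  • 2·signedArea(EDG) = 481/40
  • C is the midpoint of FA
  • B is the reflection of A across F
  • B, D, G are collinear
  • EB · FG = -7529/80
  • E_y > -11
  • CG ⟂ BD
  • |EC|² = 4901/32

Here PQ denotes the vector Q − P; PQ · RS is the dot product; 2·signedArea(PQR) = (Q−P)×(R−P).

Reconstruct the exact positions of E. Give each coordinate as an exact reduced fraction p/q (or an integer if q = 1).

1. E_x = 193/40  [2·signedArea(EDG) = 481/40 ∩ EB · FG = -7529/80]
2. E_y = -401/40  [2·signedArea(EDG) = 481/40 ∩ EB · FG = -7529/80]
   → E = (193/40, -401/40)

E = (193/40, -401/40)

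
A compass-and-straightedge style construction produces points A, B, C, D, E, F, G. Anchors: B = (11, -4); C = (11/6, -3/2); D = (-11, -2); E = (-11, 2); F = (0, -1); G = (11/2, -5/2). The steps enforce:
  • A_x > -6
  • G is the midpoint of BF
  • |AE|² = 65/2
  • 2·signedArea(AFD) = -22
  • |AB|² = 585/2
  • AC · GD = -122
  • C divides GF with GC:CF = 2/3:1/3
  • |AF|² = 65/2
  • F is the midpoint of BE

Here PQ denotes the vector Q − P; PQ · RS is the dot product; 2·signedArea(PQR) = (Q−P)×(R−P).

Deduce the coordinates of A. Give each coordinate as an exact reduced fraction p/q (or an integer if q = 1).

1. A_x = -11/2  [AC · GD = -122 ∩ 2·signedArea(AFD) = -22]
2. A_y = 1/2  [AC · GD = -122 ∩ 2·signedArea(AFD) = -22]
   → A = (-11/2, 1/2)

A = (-11/2, 1/2)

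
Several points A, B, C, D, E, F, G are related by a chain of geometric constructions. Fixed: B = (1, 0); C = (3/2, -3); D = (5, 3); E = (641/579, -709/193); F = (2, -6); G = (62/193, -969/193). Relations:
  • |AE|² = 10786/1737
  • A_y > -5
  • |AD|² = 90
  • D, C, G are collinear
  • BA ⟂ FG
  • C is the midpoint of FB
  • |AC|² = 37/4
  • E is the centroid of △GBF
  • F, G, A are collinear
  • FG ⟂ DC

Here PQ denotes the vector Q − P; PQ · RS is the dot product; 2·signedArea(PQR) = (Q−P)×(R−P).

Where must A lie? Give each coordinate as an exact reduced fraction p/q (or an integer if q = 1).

1. A_x = -262/193  [F, G, A are collinear ∩ BA ⟂ FG]
2. A_y = -780/193  [F, G, A are collinear ∩ BA ⟂ FG]
   → A = (-262/193, -780/193)

A = (-262/193, -780/193)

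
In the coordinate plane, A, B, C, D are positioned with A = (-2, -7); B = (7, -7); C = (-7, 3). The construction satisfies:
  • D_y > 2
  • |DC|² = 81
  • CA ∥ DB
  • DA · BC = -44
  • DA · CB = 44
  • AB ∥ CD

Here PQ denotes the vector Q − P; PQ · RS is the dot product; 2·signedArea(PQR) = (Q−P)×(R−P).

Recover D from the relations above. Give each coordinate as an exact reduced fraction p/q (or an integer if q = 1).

D = (2, 3)

1. D_x = 2  [CA ∥ DB ∩ AB ∥ CD]
2. D_y = 3  [CA ∥ DB ∩ AB ∥ CD]
   → D = (2, 3)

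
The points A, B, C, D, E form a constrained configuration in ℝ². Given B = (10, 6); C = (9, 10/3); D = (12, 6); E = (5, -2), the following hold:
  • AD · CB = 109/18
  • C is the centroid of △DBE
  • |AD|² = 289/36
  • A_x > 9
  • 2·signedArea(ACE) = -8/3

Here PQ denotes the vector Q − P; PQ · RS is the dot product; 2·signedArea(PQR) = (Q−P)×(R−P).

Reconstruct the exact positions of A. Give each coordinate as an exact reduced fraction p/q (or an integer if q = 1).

A = (19/2, 14/3)

1. A_x = 19/2  [2·signedArea(ACE) = -8/3 ∩ AD · CB = 109/18]
2. A_y = 14/3  [2·signedArea(ACE) = -8/3 ∩ AD · CB = 109/18]
   → A = (19/2, 14/3)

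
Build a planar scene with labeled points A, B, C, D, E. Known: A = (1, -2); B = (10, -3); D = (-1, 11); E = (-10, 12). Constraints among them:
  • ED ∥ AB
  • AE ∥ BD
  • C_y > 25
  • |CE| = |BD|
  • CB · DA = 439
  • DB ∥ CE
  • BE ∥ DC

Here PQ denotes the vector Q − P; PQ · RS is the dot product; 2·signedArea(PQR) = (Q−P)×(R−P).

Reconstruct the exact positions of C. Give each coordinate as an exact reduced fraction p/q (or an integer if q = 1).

1. C_x = -21  [DB ∥ CE ∩ BE ∥ DC]
2. C_y = 26  [DB ∥ CE ∩ BE ∥ DC]
   → C = (-21, 26)

C = (-21, 26)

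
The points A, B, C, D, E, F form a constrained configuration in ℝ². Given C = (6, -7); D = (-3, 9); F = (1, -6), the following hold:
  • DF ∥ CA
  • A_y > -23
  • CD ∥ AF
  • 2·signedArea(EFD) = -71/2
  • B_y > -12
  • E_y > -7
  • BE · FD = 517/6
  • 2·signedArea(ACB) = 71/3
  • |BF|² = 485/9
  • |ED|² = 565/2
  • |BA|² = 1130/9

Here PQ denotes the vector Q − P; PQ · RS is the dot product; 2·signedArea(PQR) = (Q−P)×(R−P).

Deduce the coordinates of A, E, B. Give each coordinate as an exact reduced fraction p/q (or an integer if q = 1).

1. A_x = 10  [CD ∥ AF ∩ DF ∥ CA]
2. A_y = -22  [CD ∥ AF ∩ DF ∥ CA]
   → A = (10, -22)
3. B_x = 17/3  [line -15·x + -4·y + 115/3 = 0 ∩ |BA|² = 1130/9]
4. B_y = -35/3  [line -15·x + -4·y + 115/3 = 0 ∩ |BA|² = 1130/9]
   → B = (17/3, -35/3)
5. E_x = 7/2  [2·signedArea(EFD) = -71/2 ∩ BE · FD = 517/6]
6. E_y = -13/2  [2·signedArea(EFD) = -71/2 ∩ BE · FD = 517/6]
   → E = (7/2, -13/2)

A = (10, -22)
B = (17/3, -35/3)
E = (7/2, -13/2)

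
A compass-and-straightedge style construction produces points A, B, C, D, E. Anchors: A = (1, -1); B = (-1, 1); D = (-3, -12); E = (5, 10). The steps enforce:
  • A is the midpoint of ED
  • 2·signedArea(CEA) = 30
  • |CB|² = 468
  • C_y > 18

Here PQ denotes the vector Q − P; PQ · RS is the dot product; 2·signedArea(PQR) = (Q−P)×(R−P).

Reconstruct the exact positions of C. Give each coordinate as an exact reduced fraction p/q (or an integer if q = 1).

C = (11, 19)

1. C_x = 11  [line 11·x + -4·y + -45 = 0 ∩ |CB|² = 468]
2. C_y = 19  [line 11·x + -4·y + -45 = 0 ∩ |CB|² = 468]
   → C = (11, 19)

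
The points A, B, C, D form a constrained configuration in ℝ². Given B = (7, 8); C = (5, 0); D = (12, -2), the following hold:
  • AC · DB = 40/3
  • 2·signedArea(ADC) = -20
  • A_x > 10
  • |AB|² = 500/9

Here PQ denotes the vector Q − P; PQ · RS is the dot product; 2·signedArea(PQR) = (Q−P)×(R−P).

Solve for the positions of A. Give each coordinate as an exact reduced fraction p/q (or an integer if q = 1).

A = (31/3, 4/3)

1. A_x = 31/3  [2·signedArea(ADC) = -20 ∩ AC · DB = 40/3]
2. A_y = 4/3  [2·signedArea(ADC) = -20 ∩ AC · DB = 40/3]
   → A = (31/3, 4/3)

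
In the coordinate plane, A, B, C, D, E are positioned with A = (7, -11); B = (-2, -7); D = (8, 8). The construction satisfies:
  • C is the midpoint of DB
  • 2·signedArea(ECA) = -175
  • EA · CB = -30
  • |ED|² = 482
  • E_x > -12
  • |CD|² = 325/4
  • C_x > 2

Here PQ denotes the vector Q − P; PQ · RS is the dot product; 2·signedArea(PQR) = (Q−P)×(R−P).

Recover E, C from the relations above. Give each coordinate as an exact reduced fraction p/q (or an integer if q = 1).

1. C_x = 3  [C is the midpoint of DB]
2. C_y = 1/2  [C is the midpoint of DB]
   → C = (3, 1/2)
3. E_x = -11  [EA · CB = -30 ∩ 2·signedArea(ECA) = -175]
4. E_y = -3  [EA · CB = -30 ∩ 2·signedArea(ECA) = -175]
   → E = (-11, -3)

C = (3, 1/2)
E = (-11, -3)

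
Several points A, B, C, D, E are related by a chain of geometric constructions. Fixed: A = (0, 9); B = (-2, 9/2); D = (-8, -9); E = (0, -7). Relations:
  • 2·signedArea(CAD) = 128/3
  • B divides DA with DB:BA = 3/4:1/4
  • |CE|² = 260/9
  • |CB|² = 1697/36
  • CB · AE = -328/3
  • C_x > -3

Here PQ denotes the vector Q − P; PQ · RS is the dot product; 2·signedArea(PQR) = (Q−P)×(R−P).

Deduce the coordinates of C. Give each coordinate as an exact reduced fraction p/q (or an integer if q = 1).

C = (-8/3, -7/3)

1. C_x = -8/3  [2·signedArea(CAD) = 128/3 ∩ CB · AE = -328/3]
2. C_y = -7/3  [2·signedArea(CAD) = 128/3 ∩ CB · AE = -328/3]
   → C = (-8/3, -7/3)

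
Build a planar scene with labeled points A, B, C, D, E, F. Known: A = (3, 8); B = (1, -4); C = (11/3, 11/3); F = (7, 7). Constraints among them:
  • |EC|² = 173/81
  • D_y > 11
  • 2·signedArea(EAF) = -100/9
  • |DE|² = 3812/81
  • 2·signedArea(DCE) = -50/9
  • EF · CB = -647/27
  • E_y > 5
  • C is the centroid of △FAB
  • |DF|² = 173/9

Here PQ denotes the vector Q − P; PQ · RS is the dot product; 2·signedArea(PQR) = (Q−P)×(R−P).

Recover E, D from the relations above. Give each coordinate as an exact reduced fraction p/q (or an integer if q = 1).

1. E_x = 31/9  [EF · CB = -647/27 ∩ 2·signedArea(EAF) = -100/9]
2. E_y = 46/9  [EF · CB = -647/27 ∩ 2·signedArea(EAF) = -100/9]
   → E = (31/9, 46/9)
3. D_x = 19/3  [line -13/9·x + -2/9·y + 35/3 = 0 ∩ |DF|² = 173/9]
4. D_y = 34/3  [line -13/9·x + -2/9·y + 35/3 = 0 ∩ |DF|² = 173/9]
   → D = (19/3, 34/3)

D = (19/3, 34/3)
E = (31/9, 46/9)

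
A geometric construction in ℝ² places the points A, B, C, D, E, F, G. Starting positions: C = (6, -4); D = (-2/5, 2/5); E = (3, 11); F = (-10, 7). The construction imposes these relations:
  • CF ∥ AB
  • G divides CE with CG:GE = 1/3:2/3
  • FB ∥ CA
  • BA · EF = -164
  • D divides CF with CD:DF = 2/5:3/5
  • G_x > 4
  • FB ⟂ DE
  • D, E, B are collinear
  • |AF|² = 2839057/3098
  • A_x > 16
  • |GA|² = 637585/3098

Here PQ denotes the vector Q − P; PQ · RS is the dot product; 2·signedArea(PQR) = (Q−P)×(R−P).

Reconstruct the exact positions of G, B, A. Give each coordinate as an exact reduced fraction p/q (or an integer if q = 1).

1. G_x = 5  [G divides CE with CG:GE = 1/3:2/3]
2. G_y = 1  [G divides CE with CG:GE = 1/3:2/3]
   → G = (5, 1)
3. B_x = 1933/3098  [D, E, B are collinear ∩ FB ⟂ DE]
4. B_y = 11129/3098  [D, E, B are collinear ∩ FB ⟂ DE]
   → B = (1933/3098, 11129/3098)
5. A_x = 51501/3098  [CF ∥ AB ∩ FB ∥ CA]
6. A_y = -22949/3098  [CF ∥ AB ∩ FB ∥ CA]
   → A = (51501/3098, -22949/3098)

A = (51501/3098, -22949/3098)
B = (1933/3098, 11129/3098)
G = (5, 1)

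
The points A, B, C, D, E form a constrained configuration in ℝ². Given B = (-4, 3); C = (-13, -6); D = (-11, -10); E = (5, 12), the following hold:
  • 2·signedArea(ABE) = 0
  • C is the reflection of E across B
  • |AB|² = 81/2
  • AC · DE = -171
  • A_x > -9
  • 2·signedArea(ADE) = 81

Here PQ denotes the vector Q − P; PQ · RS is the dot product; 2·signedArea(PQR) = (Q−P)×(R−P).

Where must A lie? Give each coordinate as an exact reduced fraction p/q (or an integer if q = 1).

A = (-17/2, -3/2)

1. A_x = -17/2  [2·signedArea(ABE) = 0 ∩ 2·signedArea(ADE) = 81]
2. A_y = -3/2  [2·signedArea(ABE) = 0 ∩ 2·signedArea(ADE) = 81]
   → A = (-17/2, -3/2)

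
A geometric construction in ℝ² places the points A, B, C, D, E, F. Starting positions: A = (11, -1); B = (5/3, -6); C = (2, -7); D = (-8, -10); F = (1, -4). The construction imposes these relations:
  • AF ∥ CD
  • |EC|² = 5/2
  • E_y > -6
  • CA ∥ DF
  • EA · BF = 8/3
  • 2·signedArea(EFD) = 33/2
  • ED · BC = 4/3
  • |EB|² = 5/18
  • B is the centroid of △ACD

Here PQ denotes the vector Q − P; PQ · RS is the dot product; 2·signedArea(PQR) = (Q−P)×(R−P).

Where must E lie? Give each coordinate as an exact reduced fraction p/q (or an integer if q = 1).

E = (3/2, -11/2)

1. E_x = 3/2  [ED · BC = 4/3 ∩ 2·signedArea(EFD) = 33/2]
2. E_y = -11/2  [ED · BC = 4/3 ∩ 2·signedArea(EFD) = 33/2]
   → E = (3/2, -11/2)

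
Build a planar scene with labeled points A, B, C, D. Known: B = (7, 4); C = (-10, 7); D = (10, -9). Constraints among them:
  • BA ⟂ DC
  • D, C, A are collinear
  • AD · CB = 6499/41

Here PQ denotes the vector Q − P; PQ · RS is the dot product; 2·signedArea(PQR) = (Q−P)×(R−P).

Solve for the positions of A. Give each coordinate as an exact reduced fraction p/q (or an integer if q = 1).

1. A_x = 75/41  [D, C, A are collinear ∩ BA ⟂ DC]
2. A_y = -101/41  [D, C, A are collinear ∩ BA ⟂ DC]
   → A = (75/41, -101/41)

A = (75/41, -101/41)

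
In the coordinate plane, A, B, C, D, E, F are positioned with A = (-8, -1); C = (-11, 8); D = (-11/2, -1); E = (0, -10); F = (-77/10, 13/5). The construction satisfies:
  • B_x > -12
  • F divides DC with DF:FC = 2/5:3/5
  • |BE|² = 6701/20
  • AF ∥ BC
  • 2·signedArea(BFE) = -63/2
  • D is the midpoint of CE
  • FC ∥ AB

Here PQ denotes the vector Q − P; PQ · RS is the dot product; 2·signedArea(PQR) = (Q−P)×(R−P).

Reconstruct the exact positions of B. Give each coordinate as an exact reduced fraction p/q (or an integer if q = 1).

B = (-113/10, 22/5)

1. B_x = -113/10  [AF ∥ BC ∩ FC ∥ AB]
2. B_y = 22/5  [AF ∥ BC ∩ FC ∥ AB]
   → B = (-113/10, 22/5)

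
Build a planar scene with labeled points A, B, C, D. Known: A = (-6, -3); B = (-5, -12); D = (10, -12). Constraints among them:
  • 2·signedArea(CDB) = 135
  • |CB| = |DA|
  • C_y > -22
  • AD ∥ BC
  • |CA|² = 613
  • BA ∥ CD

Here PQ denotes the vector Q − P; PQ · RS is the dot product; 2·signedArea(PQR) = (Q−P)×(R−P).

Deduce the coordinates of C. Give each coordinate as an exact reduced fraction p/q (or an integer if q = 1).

1. C_x = 11  [BA ∥ CD ∩ AD ∥ BC]
2. C_y = -21  [BA ∥ CD ∩ AD ∥ BC]
   → C = (11, -21)

C = (11, -21)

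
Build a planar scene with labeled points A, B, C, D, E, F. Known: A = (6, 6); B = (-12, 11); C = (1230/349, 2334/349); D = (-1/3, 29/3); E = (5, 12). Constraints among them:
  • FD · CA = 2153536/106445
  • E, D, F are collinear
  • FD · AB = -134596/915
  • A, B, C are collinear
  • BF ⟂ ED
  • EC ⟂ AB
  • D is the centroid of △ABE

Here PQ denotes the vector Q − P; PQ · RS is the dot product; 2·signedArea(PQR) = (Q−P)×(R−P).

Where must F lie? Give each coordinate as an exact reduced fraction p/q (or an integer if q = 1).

F = (-2939/305, 1707/305)

1. F_x = -2939/305  [E, D, F are collinear ∩ BF ⟂ ED]
2. F_y = 1707/305  [E, D, F are collinear ∩ BF ⟂ ED]
   → F = (-2939/305, 1707/305)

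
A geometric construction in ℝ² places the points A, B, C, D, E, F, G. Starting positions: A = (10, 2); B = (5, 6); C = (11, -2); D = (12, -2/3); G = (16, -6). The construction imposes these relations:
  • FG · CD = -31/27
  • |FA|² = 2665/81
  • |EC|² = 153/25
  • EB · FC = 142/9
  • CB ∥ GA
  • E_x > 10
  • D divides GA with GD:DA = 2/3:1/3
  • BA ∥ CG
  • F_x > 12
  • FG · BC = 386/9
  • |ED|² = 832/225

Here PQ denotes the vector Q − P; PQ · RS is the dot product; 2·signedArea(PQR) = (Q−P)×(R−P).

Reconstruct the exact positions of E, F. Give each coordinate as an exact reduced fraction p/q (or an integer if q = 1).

1. F_x = 13  [FG · BC = 386/9 ∩ FG · CD = -31/27]
2. F_y = -26/9  [FG · BC = 386/9 ∩ FG · CD = -31/27]
   → F = (13, -26/9)
3. E_x = 52/5  [line 2·x + -8/9·y + -184/9 = 0 ∩ |EC|² = 153/25]
4. E_y = 2/5  [line 2·x + -8/9·y + -184/9 = 0 ∩ |EC|² = 153/25]
   → E = (52/5, 2/5)

E = (52/5, 2/5)
F = (13, -26/9)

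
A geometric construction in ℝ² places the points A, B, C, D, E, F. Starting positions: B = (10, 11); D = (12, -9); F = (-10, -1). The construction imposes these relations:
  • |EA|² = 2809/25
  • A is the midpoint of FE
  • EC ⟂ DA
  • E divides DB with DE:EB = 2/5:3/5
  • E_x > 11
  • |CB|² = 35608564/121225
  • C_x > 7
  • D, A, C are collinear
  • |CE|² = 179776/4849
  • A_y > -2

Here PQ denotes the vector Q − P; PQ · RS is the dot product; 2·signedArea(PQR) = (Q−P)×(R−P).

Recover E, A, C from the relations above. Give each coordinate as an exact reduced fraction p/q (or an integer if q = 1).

1. E_x = 56/5  [E divides DB with DE:EB = 2/5:3/5]
2. E_y = -1  [E divides DB with DE:EB = 2/5:3/5]
   → E = (56/5, -1)
3. A_x = 3/5  [A is the midpoint of FE]
4. A_y = -1  [A is the midpoint of FE]
   → A = (3/5, -1)
5. C_x = 186744/24245  [D, A, C are collinear ∩ EC ⟂ DA]
6. C_y = -29017/4849  [D, A, C are collinear ∩ EC ⟂ DA]
   → C = (186744/24245, -29017/4849)

A = (3/5, -1)
C = (186744/24245, -29017/4849)
E = (56/5, -1)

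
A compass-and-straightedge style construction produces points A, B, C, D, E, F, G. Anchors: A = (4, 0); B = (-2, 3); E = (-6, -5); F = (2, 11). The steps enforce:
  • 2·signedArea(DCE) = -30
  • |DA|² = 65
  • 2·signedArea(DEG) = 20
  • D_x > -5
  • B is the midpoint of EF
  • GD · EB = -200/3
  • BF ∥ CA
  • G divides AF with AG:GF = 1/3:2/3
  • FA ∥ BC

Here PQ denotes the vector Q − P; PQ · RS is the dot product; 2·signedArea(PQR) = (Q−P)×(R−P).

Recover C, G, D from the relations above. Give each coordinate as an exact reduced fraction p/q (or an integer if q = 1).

C = (0, -8)
D = (-4, -1)
G = (10/3, 11/3)

1. C_x = 0  [BF ∥ CA ∩ FA ∥ BC]
2. C_y = -8  [BF ∥ CA ∩ FA ∥ BC]
   → C = (0, -8)
3. G_x = 10/3  [G divides AF with AG:GF = 1/3:2/3]
4. G_y = 11/3  [G divides AF with AG:GF = 1/3:2/3]
   → G = (10/3, 11/3)
5. D_x = -4  [2·signedArea(DCE) = -30 ∩ 2·signedArea(DEG) = 20]
6. D_y = -1  [2·signedArea(DCE) = -30 ∩ 2·signedArea(DEG) = 20]
   → D = (-4, -1)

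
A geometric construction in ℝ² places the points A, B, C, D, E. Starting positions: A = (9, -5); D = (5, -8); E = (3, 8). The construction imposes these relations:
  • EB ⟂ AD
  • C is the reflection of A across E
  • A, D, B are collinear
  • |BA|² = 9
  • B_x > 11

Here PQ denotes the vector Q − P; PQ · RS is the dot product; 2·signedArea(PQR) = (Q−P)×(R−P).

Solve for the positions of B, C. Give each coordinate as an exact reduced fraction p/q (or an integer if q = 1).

1. B_x = 57/5  [A, D, B are collinear ∩ EB ⟂ AD]
2. B_y = -16/5  [A, D, B are collinear ∩ EB ⟂ AD]
   → B = (57/5, -16/5)
3. C_x = -3  [C is the reflection of A across E]
4. C_y = 21  [C is the reflection of A across E]
   → C = (-3, 21)

B = (57/5, -16/5)
C = (-3, 21)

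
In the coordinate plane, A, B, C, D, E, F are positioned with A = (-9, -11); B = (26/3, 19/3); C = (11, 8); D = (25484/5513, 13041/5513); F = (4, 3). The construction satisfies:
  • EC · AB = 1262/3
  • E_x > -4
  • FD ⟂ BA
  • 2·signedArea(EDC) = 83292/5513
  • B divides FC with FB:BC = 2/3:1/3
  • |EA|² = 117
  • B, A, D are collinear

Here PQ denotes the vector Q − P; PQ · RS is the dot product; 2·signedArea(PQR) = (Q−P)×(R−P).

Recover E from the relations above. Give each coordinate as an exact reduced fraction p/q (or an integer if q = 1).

E = (-3, -2)

1. E_x = -3  [2·signedArea(EDC) = 83292/5513 ∩ EC · AB = 1262/3]
2. E_y = -2  [2·signedArea(EDC) = 83292/5513 ∩ EC · AB = 1262/3]
   → E = (-3, -2)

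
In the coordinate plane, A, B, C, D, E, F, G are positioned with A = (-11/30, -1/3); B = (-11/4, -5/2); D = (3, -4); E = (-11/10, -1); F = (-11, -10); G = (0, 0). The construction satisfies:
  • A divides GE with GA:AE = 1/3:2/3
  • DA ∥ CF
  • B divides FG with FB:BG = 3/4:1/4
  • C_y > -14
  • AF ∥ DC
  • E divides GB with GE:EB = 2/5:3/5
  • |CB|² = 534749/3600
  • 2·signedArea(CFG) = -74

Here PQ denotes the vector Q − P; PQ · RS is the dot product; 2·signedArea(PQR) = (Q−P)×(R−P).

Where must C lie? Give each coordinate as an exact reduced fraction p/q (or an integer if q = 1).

C = (-229/30, -41/3)

1. C_x = -229/30  [DA ∥ CF ∩ AF ∥ DC]
2. C_y = -41/3  [DA ∥ CF ∩ AF ∥ DC]
   → C = (-229/30, -41/3)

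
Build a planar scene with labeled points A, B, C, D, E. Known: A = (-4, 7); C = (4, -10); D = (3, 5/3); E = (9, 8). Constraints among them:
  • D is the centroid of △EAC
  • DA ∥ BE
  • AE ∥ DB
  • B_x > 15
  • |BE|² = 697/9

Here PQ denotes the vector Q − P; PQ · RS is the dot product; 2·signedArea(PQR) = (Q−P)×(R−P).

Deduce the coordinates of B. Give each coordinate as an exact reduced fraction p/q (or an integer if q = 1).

1. B_x = 16  [DA ∥ BE ∩ AE ∥ DB]
2. B_y = 8/3  [DA ∥ BE ∩ AE ∥ DB]
   → B = (16, 8/3)

B = (16, 8/3)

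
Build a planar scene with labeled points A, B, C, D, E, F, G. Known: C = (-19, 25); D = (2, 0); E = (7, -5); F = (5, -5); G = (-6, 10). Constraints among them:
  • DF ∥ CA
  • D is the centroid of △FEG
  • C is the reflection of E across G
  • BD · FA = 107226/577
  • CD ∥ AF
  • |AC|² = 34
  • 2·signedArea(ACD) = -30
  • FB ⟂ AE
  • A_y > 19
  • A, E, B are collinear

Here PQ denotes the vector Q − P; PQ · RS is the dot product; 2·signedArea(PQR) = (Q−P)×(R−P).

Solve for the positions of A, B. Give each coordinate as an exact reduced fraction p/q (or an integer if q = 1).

A = (-16, 20)
B = (3510/577, -2310/577)

1. A_x = -16  [CD ∥ AF ∩ DF ∥ CA]
2. A_y = 20  [CD ∥ AF ∩ DF ∥ CA]
   → A = (-16, 20)
3. B_x = 3510/577  [A, E, B are collinear ∩ FB ⟂ AE]
4. B_y = -2310/577  [A, E, B are collinear ∩ FB ⟂ AE]
   → B = (3510/577, -2310/577)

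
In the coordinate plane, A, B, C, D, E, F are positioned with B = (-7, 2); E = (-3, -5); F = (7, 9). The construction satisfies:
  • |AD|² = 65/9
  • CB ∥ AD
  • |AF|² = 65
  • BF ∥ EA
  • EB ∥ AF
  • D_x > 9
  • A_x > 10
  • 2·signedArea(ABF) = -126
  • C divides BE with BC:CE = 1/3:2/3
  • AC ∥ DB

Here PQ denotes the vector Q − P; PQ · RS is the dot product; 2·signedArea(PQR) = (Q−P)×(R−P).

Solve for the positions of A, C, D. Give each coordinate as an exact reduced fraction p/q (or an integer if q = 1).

1. A_x = 11  [EB ∥ AF ∩ BF ∥ EA]
2. A_y = 2  [EB ∥ AF ∩ BF ∥ EA]
   → A = (11, 2)
3. C_x = -17/3  [C divides BE with BC:CE = 1/3:2/3]
4. C_y = -1/3  [C divides BE with BC:CE = 1/3:2/3]
   → C = (-17/3, -1/3)
5. D_x = 29/3  [AC ∥ DB ∩ CB ∥ AD]
6. D_y = 13/3  [AC ∥ DB ∩ CB ∥ AD]
   → D = (29/3, 13/3)

A = (11, 2)
C = (-17/3, -1/3)
D = (29/3, 13/3)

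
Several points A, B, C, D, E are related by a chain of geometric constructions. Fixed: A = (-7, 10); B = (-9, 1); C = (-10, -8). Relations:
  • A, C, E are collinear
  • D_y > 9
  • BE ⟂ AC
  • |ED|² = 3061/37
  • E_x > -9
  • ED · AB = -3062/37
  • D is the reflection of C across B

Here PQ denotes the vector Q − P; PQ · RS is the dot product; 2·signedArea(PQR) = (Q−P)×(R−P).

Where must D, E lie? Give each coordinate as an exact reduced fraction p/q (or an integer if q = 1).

1. D_x = -8  [D is the reflection of C across B]
2. D_y = 10  [D is the reflection of C across B]
   → D = (-8, 10)
3. E_x = -315/37  [A, C, E are collinear ∩ BE ⟂ AC]
4. E_y = 34/37  [A, C, E are collinear ∩ BE ⟂ AC]
   → E = (-315/37, 34/37)

D = (-8, 10)
E = (-315/37, 34/37)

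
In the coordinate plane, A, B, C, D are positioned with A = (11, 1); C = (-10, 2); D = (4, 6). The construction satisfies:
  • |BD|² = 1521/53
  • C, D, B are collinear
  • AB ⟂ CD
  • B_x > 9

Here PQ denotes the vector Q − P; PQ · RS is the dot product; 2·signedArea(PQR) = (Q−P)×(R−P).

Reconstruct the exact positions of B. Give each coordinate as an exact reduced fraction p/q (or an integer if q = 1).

B = (485/53, 396/53)

1. B_x = 485/53  [C, D, B are collinear ∩ AB ⟂ CD]
2. B_y = 396/53  [C, D, B are collinear ∩ AB ⟂ CD]
   → B = (485/53, 396/53)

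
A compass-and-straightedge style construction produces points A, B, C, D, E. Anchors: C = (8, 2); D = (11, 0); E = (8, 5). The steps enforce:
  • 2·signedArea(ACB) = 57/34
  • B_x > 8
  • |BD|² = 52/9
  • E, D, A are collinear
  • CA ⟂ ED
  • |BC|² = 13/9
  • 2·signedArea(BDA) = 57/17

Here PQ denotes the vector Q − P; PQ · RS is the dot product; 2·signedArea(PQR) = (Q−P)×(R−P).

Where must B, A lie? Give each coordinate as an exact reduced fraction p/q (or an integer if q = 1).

A = (317/34, 95/34)
B = (9, 4/3)

1. A_x = 317/34  [E, D, A are collinear ∩ CA ⟂ ED]
2. A_y = 95/34  [E, D, A are collinear ∩ CA ⟂ ED]
   → A = (317/34, 95/34)
3. B_x = 9  [2·signedArea(BDA) = 57/17 ∩ 2·signedArea(ACB) = 57/34]
4. B_y = 4/3  [2·signedArea(BDA) = 57/17 ∩ 2·signedArea(ACB) = 57/34]
   → B = (9, 4/3)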